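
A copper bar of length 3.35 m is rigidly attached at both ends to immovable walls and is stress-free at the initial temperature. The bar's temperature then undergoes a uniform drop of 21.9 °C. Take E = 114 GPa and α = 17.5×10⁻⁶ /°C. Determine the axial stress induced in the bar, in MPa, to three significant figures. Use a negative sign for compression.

43.7 MPa

Free thermal expansion αLΔT = 17.5e-6 · 3350 · -21.9 = -1.284 mm.
The walls impose strain ε = −(-1.284)/3350 = 3.8325e-04; σ = Eε = 114000 · 3.8325e-04 = 43.69 MPa.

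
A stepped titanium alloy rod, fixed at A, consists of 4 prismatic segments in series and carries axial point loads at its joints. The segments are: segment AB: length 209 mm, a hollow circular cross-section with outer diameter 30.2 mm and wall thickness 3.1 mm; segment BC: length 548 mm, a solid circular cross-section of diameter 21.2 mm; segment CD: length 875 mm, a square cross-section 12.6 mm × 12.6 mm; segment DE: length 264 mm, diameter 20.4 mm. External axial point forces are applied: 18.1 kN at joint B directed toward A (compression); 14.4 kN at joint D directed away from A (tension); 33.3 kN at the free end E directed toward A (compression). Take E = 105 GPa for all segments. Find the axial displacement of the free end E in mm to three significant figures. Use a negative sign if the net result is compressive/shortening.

-1.81 mm

Internal axial forces (sectioning from the free end, tension +): N_DE = -33.3 kN, N_CD = -18.9 kN, N_BC = -18.9 kN, N_AB = -37 kN.
A_AB = 263.9 mm².
A_BC = 353 mm².
A_CD = 158.8 mm².
A_DE = 326.9 mm².
δ_AB = -37000·209/(263.9·105000) = -0.279 mm
δ_BC = -18900·548/(353·105000) = -0.2794 mm
δ_CD = -18900·875/(158.8·105000) = -0.9921 mm
δ_DE = -33300·264/(326.9·105000) = -0.2562 mm
δ = Σδ_i = -1.807 mm.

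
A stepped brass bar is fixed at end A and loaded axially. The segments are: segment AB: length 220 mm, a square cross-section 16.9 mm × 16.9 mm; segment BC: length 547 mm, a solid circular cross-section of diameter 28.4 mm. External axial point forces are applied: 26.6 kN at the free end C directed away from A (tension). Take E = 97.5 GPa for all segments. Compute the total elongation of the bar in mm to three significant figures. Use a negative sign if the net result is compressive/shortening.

0.446 mm

Internal axial forces (sectioning from the free end, tension +): N_BC = 26.6 kN, N_AB = 26.6 kN.
A_AB = 285.6 mm².
A_BC = 633.5 mm².
δ_AB = 26600·220/(285.6·97500) = 0.2101 mm
δ_BC = 26600·547/(633.5·97500) = 0.2356 mm
δ = Σδ_i = 0.4457 mm.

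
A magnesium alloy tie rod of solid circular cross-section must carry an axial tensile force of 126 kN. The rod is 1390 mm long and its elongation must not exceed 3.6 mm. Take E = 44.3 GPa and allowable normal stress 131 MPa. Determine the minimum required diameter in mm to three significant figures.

37.4 mm

Required area A ≥ P/σ_allow = 126000/131 = 961.8 mm².
For a solid circular section, d ≥ √(4A/π) = 34.99 mm.
Elongation limit: A ≥ PL/(Eδ_allow) = 126000·1390/(44300·3.6) = 1098 mm² ⇒ d ≥ 37.39 mm.
The elongation limit governs.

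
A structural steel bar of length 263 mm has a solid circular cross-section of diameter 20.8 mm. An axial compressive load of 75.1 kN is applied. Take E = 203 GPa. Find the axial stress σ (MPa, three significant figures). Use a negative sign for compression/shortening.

-221 MPa

A = 339.8 mm².
σ = N/A = -75100/339.8 = -221 MPa.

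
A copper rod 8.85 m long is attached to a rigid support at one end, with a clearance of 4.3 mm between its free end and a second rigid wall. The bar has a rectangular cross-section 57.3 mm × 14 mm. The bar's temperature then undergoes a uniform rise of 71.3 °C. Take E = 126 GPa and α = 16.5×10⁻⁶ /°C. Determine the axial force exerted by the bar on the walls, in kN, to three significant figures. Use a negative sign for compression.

-69.8 kN

Free thermal expansion αLΔT = 16.5e-6 · 8850 · 71.3 = 10.41 mm.
The walls engage after the gap closes; constrained expansion = 10.41 − 4.3 = 6.112 mm.
The walls impose strain ε = −(6.112)/8850 = -6.9057e-04; σ = Eε = 126000 · -6.9057e-04 = -87.01 MPa.
Wall reaction R = σ·A = -87.01·802.2 = -69800 N = -69.8 kN.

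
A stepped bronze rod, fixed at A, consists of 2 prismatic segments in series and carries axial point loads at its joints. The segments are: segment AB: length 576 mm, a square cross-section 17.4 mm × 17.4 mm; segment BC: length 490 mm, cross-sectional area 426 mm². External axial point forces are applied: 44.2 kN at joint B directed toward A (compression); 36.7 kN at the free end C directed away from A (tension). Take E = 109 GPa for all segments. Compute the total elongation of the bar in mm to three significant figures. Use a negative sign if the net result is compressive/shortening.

0.256 mm

Internal axial forces (sectioning from the free end, tension +): N_BC = 36.7 kN, N_AB = -7.5 kN.
A_AB = 302.8 mm².
δ_AB = -7500·576/(302.8·109000) = -0.1309 mm
δ_BC = 36700·490/(426·109000) = 0.3873 mm
δ = Σδ_i = 0.2564 mm.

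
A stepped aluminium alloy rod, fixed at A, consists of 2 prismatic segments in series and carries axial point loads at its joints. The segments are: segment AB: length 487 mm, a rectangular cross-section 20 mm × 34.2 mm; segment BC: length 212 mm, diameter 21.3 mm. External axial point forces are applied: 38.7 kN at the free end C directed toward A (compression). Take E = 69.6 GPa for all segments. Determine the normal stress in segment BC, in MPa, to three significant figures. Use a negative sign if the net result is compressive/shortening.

-109 MPa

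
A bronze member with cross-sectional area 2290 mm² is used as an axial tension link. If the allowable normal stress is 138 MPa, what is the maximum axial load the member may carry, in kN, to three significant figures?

316 kN

P_max = σ_allow · A = 138 · 2290 = 316000 N = 316 kN.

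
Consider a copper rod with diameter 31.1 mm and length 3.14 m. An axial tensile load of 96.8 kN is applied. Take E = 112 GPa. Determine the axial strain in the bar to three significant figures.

0.00114

A = 759.6 mm².
σ = N/A = 127.4 MPa; ε = σ/E = 127.4/112000 = 1.138e-03.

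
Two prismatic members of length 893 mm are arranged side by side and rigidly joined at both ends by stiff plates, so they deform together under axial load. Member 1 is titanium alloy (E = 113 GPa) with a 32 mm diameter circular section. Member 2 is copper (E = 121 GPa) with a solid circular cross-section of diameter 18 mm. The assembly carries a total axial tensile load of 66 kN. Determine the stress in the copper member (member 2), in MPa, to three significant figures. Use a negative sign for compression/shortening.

A_1 = 804.2 mm².
A_2 = 254.5 mm².
Equal strain + equilibrium ⇒ each member carries load in proportion to AE: A₁E₁ = 90880000 N, A₂E₂ = 30790000 N, ΣAE = 121700000 N.
σ₂ = P·E₂/ΣAE = 66000·121000/121700000 = 65.64 MPa.

65.6 MPa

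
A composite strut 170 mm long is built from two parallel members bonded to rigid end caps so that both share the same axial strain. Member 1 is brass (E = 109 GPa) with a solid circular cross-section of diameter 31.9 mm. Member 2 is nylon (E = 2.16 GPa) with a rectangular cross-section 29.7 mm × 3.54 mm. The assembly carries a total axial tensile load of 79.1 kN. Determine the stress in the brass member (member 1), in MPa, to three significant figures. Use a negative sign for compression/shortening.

98.7 MPa

A_1 = 799.2 mm².
A_2 = 105.1 mm².
Equal strain + equilibrium ⇒ each member carries load in proportion to AE: A₁E₁ = 87120000 N, A₂E₂ = 227100 N, ΣAE = 87340000 N.
σ₁ = P·E₁/ΣAE = 79100·109000/87340000 = 98.71 MPa.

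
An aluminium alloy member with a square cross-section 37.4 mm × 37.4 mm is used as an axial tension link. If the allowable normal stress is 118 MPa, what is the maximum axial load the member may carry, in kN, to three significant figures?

165 kN

A = 1399 mm².
P_max = σ_allow · A = 118 · 1399 = 165100 N = 165.1 kN.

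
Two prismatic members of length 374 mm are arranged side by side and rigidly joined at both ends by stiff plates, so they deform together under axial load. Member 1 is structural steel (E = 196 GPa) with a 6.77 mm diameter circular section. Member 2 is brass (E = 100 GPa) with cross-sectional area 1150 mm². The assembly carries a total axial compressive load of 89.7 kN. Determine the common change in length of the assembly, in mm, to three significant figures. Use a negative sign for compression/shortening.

A_1 = 36 mm².
Equal strain + equilibrium ⇒ each member carries load in proportion to AE: A₁E₁ = 7055000 N, A₂E₂ = 115000000 N, ΣAE = 122100000 N.
δ = PL/ΣAE = -89700·374/122100000 = -0.2749 mm.

-0.275 mm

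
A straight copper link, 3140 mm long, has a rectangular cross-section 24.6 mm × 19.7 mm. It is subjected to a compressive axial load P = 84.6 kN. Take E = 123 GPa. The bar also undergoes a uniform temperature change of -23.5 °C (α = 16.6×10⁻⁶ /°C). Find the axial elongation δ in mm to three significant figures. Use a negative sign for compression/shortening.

-5.68 mm

A = 484.6 mm².
δ_mech = NL/(AE) = -84600·3140/(484.6·123000) = -4.456 mm.
δ_thermal = αLΔT = 16.6e-6·3140·-23.5 = -1.225 mm.
δ = δ_mech + δ_thermal = -5.681 mm.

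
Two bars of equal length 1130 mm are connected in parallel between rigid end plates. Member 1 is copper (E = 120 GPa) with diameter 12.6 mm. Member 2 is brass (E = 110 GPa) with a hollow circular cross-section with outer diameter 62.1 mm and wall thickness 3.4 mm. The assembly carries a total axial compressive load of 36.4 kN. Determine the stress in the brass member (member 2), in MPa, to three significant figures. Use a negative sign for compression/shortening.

-47.7 MPa

A_1 = 124.7 mm².
A_2 = 627 mm².
Equal strain + equilibrium ⇒ each member carries load in proportion to AE: A₁E₁ = 14960000 N, A₂E₂ = 68970000 N, ΣAE = 83930000 N.
σ₂ = P·E₂/ΣAE = -36400·110000/83930000 = -47.7 MPa.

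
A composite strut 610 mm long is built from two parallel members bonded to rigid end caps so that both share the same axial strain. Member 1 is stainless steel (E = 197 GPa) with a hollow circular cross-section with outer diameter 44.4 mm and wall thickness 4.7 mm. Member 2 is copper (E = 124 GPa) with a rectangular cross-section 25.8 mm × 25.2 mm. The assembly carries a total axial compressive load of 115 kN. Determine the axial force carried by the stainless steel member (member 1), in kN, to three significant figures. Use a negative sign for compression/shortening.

-67.7 kN

A_1 = 586.2 mm².
A_2 = 650.2 mm².
Equal strain + equilibrium ⇒ each member carries load in proportion to AE: A₁E₁ = 115500000 N, A₂E₂ = 80620000 N, ΣAE = 196100000 N.
F₁ = P·A₁E₁/ΣAE = -115000·115500000/196100000 = -67720 N.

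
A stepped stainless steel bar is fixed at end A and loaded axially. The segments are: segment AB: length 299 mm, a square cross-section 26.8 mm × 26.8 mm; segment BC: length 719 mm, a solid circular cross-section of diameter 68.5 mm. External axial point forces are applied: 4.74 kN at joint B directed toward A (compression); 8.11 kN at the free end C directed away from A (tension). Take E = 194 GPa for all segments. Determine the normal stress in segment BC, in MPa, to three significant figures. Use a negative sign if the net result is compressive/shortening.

2.20 MPa

Internal axial forces (sectioning from the free end, tension +): N_BC = 8.11 kN, N_AB = 3.37 kN.
A_BC = 3685 mm².
σ_BC = N_BC/A_BC = 8110/3685 = 2.201 MPa.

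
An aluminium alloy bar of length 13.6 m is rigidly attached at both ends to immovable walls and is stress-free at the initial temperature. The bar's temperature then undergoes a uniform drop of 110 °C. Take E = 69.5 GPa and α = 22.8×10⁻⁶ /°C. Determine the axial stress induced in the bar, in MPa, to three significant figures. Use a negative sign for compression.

Free thermal expansion αLΔT = 22.8e-6 · 13600 · -110 = -34.11 mm.
The walls impose strain ε = −(-34.11)/13600 = 2.5080e-03; σ = Eε = 69500 · 2.5080e-03 = 174.3 MPa.

174 MPa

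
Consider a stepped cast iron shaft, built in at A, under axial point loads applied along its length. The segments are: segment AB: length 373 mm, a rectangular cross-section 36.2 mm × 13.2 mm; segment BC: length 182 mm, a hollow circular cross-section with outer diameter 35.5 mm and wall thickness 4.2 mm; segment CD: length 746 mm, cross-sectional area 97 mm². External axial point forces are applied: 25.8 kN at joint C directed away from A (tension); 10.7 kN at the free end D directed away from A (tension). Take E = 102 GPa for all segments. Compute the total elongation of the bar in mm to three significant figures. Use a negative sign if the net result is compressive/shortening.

1.24 mm

Internal axial forces (sectioning from the free end, tension +): N_CD = 10.7 kN, N_BC = 36.5 kN, N_AB = 36.5 kN.
A_AB = 477.8 mm².
A_BC = 413 mm².
δ_AB = 36500·373/(477.8·102000) = 0.2793 mm
δ_BC = 36500·182/(413·102000) = 0.1577 mm
δ_CD = 10700·746/(97·102000) = 0.8068 mm
δ = Σδ_i = 1.244 mm.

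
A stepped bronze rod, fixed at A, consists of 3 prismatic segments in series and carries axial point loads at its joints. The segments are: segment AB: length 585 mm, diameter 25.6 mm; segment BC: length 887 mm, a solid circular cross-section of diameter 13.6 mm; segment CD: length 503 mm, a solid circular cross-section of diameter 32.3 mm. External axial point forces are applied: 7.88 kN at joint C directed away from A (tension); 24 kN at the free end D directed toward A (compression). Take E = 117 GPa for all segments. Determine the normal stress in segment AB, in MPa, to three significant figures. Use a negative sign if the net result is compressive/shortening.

Internal axial forces (sectioning from the free end, tension +): N_CD = -24 kN, N_BC = -16.12 kN, N_AB = -16.12 kN.
A_AB = 514.7 mm².
σ_AB = N_AB/A_AB = -16120/514.7 = -31.32 MPa.

-31.3 MPa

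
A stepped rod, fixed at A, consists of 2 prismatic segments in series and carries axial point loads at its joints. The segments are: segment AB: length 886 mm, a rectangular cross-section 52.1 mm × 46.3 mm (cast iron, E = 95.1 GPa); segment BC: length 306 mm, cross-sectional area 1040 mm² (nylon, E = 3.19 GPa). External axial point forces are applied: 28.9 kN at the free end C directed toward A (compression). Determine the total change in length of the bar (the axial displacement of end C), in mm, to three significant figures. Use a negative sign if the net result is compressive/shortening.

Internal axial forces (sectioning from the free end, tension +): N_BC = -28.9 kN, N_AB = -28.9 kN.
A_AB = 2412 mm².
δ_AB = -28900·886/(2412·95100) = -0.1116 mm
δ_BC = -28900·306/(1040·3190) = -2.666 mm
δ = Σδ_i = -2.777 mm.

-2.78 mm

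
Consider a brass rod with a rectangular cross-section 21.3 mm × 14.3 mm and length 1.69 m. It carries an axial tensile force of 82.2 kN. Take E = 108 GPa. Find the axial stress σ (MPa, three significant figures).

A = 304.6 mm².
σ = N/A = 82200/304.6 = 269.9 MPa.

270 MPa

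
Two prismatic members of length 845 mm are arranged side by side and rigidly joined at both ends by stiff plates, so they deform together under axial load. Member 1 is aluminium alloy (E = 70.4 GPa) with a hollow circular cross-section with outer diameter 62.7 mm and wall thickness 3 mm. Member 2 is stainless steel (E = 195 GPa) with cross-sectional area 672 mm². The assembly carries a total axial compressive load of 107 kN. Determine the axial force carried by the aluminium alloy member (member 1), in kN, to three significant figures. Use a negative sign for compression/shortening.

-24.8 kN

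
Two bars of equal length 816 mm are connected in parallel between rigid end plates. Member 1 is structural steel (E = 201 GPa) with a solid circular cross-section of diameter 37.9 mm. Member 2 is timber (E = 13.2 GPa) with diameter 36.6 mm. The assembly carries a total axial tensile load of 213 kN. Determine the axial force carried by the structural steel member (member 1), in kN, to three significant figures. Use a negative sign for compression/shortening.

A_1 = 1128 mm².
A_2 = 1052 mm².
Equal strain + equilibrium ⇒ each member carries load in proportion to AE: A₁E₁ = 226800000 N, A₂E₂ = 13890000 N, ΣAE = 240600000 N.
F₁ = P·A₁E₁/ΣAE = 213000·226800000/240600000 = 200700 N.

201 kN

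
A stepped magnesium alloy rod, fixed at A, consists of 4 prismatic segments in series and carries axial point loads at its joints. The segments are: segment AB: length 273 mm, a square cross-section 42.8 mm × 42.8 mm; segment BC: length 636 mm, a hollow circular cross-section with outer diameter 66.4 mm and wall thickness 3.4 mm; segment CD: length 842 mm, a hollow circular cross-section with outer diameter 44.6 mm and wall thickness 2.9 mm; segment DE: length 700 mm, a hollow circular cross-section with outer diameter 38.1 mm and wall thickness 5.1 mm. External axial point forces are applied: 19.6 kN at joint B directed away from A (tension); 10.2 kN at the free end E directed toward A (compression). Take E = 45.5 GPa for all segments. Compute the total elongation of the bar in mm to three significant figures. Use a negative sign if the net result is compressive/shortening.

Internal axial forces (sectioning from the free end, tension +): N_DE = -10.2 kN, N_CD = -10.2 kN, N_BC = -10.2 kN, N_AB = 9.4 kN.
A_AB = 1832 mm².
A_BC = 672.9 mm².
A_CD = 379.9 mm².
A_DE = 528.7 mm².
δ_AB = 9400·273/(1832·45500) = 0.03079 mm
δ_BC = -10200·636/(672.9·45500) = -0.2119 mm
δ_CD = -10200·842/(379.9·45500) = -0.4968 mm
δ_DE = -10200·700/(528.7·45500) = -0.2968 mm
δ = Σδ_i = -0.9747 mm.

-0.975 mm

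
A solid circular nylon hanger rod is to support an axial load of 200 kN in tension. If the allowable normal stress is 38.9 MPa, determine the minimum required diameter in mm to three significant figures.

Required area A ≥ P/σ_allow = 200000/38.9 = 5141 mm².
For a solid circular section, d ≥ √(4A/π) = 80.91 mm.

80.9 mm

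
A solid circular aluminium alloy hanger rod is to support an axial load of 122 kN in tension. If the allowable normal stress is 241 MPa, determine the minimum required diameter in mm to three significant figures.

25.4 mm

Required area A ≥ P/σ_allow = 122000/241 = 506.2 mm².
For a solid circular section, d ≥ √(4A/π) = 25.39 mm.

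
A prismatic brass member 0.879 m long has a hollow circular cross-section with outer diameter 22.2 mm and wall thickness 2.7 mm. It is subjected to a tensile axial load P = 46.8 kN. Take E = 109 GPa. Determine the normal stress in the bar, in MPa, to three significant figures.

283 MPa

A = 165.4 mm².
σ = N/A = 46800/165.4 = 282.9 MPa.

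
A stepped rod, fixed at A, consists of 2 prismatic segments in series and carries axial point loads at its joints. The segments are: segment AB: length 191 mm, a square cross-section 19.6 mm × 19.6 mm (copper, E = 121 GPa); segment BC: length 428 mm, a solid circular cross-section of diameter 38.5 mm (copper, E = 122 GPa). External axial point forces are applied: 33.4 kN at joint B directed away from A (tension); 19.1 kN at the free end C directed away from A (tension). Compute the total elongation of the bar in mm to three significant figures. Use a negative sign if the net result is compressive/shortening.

Internal axial forces (sectioning from the free end, tension +): N_BC = 19.1 kN, N_AB = 52.5 kN.
A_AB = 384.2 mm².
A_BC = 1164 mm².
δ_AB = 52500·191/(384.2·121000) = 0.2157 mm
δ_BC = 19100·428/(1164·122000) = 0.05756 mm
δ = Σδ_i = 0.2733 mm.

0.273 mm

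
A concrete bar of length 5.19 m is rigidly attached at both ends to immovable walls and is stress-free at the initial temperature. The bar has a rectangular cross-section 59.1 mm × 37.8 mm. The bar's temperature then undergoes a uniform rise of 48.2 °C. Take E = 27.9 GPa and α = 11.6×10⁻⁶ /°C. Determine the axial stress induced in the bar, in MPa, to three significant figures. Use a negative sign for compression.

Free thermal expansion αLΔT = 11.6e-6 · 5190 · 48.2 = 2.902 mm.
The walls impose strain ε = −(2.902)/5190 = -5.5912e-04; σ = Eε = 27900 · -5.5912e-04 = -15.6 MPa.

-15.6 MPa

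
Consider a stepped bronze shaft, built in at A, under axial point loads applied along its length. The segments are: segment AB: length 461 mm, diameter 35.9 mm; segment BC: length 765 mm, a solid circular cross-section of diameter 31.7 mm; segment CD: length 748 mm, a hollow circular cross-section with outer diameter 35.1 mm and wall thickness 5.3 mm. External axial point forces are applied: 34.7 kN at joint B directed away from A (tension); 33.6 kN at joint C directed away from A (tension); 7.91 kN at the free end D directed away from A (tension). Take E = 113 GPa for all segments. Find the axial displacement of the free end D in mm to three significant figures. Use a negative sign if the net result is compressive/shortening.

Internal axial forces (sectioning from the free end, tension +): N_CD = 7.91 kN, N_BC = 41.51 kN, N_AB = 76.21 kN.
A_AB = 1012 mm².
A_BC = 789.2 mm².
A_CD = 496.2 mm².
δ_AB = 76210·461/(1012·113000) = 0.3072 mm
δ_BC = 41510·765/(789.2·113000) = 0.3561 mm
δ_CD = 7910·748/(496.2·113000) = 0.1055 mm
δ = Σδ_i = 0.7687 mm.

0.769 mm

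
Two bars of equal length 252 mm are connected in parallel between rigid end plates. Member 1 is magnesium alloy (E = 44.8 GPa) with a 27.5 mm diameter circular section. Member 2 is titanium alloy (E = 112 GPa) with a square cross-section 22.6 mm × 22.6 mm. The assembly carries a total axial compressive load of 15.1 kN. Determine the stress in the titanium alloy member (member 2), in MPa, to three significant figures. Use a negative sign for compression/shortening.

A_1 = 594 mm².
A_2 = 510.8 mm².
Equal strain + equilibrium ⇒ each member carries load in proportion to AE: A₁E₁ = 26610000 N, A₂E₂ = 57210000 N, ΣAE = 83810000 N.
σ₂ = P·E₂/ΣAE = -15100·112000/83810000 = -20.18 MPa.

-20.2 MPa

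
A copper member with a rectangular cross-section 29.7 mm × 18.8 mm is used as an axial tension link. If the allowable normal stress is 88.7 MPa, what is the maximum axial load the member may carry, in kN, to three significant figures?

49.5 kN

A = 558.4 mm².
P_max = σ_allow · A = 88.7 · 558.4 = 49530 N = 49.53 kN.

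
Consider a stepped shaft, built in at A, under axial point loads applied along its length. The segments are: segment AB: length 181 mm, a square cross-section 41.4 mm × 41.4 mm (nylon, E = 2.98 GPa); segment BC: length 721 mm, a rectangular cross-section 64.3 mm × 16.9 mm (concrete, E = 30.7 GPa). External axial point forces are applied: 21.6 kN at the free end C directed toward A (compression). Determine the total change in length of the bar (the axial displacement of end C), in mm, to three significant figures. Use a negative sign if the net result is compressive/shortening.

-1.23 mm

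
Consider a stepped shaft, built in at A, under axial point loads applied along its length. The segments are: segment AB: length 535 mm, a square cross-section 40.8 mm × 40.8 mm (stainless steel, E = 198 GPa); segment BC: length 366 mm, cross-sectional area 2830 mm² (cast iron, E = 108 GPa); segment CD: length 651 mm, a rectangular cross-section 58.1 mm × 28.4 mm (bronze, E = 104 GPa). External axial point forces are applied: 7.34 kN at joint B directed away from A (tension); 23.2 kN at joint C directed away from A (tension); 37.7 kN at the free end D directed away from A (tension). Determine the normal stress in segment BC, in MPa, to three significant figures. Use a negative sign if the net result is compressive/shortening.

21.5 MPa

Internal axial forces (sectioning from the free end, tension +): N_CD = 37.7 kN, N_BC = 60.9 kN, N_AB = 68.24 kN.
σ_BC = N_BC/A_BC = 60900/2830 = 21.52 MPa.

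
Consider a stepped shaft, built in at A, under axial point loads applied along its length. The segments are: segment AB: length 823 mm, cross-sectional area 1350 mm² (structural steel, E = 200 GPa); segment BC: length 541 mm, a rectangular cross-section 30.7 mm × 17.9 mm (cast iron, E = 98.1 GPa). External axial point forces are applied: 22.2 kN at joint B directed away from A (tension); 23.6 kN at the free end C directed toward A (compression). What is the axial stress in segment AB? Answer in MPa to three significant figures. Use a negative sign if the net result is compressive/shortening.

-1.04 MPa

Internal axial forces (sectioning from the free end, tension +): N_BC = -23.6 kN, N_AB = -1.4 kN.
σ_AB = N_AB/A_AB = -1400/1350 = -1.037 MPa.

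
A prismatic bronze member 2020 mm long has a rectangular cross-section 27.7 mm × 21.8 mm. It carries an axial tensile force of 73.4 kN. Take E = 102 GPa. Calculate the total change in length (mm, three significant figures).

2.41 mm

A = 603.9 mm².
δ_mech = NL/(AE) = 73400·2020/(603.9·102000) = 2.407 mm.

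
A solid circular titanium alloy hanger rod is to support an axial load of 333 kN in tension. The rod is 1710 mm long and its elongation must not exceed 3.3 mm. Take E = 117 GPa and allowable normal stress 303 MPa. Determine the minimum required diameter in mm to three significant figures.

Required area A ≥ P/σ_allow = 333000/303 = 1099 mm².
For a solid circular section, d ≥ √(4A/π) = 37.41 mm.
Elongation limit: A ≥ PL/(Eδ_allow) = 333000·1710/(117000·3.3) = 1475 mm² ⇒ d ≥ 43.33 mm.
The elongation limit governs.

43.3 mm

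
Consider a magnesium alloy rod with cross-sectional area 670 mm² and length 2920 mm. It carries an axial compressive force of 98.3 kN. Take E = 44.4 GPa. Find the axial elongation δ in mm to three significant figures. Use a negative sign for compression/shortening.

δ_mech = NL/(AE) = -98300·2920/(670·44400) = -9.649 mm.

-9.65 mm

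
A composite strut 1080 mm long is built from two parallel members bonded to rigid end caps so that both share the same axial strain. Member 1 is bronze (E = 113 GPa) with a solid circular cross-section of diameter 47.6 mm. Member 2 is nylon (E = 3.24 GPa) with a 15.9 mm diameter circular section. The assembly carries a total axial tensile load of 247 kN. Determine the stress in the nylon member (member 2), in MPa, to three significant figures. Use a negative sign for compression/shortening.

3.97 MPa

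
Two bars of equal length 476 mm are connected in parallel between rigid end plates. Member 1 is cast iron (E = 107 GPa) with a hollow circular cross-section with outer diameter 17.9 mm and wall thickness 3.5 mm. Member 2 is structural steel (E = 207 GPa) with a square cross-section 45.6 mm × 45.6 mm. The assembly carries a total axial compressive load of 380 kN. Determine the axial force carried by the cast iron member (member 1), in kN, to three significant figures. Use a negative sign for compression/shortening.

A_1 = 158.3 mm².
A_2 = 2079 mm².
Equal strain + equilibrium ⇒ each member carries load in proportion to AE: A₁E₁ = 16940000 N, A₂E₂ = 430400000 N, ΣAE = 447400000 N.
F₁ = P·A₁E₁/ΣAE = -380000·16940000/447400000 = -14390 N.

-14.4 kN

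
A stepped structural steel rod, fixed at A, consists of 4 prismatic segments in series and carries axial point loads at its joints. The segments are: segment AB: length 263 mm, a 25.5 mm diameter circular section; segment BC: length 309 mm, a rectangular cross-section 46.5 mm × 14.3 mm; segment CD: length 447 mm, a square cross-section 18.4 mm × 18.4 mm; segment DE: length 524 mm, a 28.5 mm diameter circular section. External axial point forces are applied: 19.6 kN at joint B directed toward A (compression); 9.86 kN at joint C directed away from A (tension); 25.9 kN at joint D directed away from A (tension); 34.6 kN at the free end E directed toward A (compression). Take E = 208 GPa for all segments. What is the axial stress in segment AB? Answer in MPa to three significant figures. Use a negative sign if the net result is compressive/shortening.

-36.1 MPa

Internal axial forces (sectioning from the free end, tension +): N_DE = -34.6 kN, N_CD = -8.7 kN, N_BC = 1.16 kN, N_AB = -18.44 kN.
A_AB = 510.7 mm².
σ_AB = N_AB/A_AB = -18440/510.7 = -36.11 MPa.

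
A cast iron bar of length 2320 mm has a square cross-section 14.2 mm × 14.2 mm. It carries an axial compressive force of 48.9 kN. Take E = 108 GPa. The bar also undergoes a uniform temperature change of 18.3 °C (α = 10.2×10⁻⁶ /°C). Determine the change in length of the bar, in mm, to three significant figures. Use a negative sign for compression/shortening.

-4.78 mm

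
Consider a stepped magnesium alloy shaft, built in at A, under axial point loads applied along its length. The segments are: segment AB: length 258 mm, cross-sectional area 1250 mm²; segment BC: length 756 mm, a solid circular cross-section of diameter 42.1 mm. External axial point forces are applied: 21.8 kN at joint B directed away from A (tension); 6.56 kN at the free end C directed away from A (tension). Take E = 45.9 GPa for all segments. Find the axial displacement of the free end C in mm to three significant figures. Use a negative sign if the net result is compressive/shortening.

Internal axial forces (sectioning from the free end, tension +): N_BC = 6.56 kN, N_AB = 28.36 kN.
A_BC = 1392 mm².
δ_AB = 28360·258/(1250·45900) = 0.1275 mm
δ_BC = 6560·756/(1392·45900) = 0.07762 mm
δ = Σδ_i = 0.2051 mm.

0.205 mm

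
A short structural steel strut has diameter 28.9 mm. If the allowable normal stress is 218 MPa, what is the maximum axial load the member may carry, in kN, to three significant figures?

143 kN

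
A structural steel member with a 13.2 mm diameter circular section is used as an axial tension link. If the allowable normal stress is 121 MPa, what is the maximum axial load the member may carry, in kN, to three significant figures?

16.6 kN

A = 136.8 mm².
P_max = σ_allow · A = 121 · 136.8 = 16560 N = 16.56 kN.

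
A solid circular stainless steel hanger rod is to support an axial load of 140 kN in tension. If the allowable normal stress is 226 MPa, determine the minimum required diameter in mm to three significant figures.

28.1 mm

Required area A ≥ P/σ_allow = 140000/226 = 619.5 mm².
For a solid circular section, d ≥ √(4A/π) = 28.08 mm.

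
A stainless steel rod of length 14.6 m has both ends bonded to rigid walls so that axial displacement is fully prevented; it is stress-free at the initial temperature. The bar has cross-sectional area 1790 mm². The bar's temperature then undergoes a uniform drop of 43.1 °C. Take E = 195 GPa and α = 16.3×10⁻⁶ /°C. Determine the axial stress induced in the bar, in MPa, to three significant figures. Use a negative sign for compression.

137 MPa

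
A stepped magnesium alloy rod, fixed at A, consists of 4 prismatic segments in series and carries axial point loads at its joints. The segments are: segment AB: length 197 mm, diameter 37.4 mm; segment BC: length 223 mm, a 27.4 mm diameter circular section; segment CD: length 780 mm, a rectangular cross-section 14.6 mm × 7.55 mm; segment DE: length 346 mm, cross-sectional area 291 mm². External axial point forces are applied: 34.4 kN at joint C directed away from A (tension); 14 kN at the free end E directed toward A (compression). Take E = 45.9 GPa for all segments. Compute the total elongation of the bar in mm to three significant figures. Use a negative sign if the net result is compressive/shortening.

-2.27 mm

Internal axial forces (sectioning from the free end, tension +): N_DE = -14 kN, N_CD = -14 kN, N_BC = 20.4 kN, N_AB = 20.4 kN.
A_AB = 1099 mm².
A_BC = 589.6 mm².
A_CD = 110.2 mm².
δ_AB = 20400·197/(1099·45900) = 0.0797 mm
δ_BC = 20400·223/(589.6·45900) = 0.1681 mm
δ_CD = -14000·780/(110.2·45900) = -2.158 mm
δ_DE = -14000·346/(291·45900) = -0.3627 mm
δ = Σδ_i = -2.273 mm.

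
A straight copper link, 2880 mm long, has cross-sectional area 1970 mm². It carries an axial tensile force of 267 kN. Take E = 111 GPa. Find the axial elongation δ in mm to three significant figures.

3.52 mm

δ_mech = NL/(AE) = 267000·2880/(1970·111000) = 3.517 mm.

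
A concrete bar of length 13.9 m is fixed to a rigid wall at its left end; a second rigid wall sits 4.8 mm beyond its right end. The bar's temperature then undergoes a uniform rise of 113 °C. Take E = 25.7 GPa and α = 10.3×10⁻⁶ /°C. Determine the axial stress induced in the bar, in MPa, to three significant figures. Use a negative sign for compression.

-21.0 MPa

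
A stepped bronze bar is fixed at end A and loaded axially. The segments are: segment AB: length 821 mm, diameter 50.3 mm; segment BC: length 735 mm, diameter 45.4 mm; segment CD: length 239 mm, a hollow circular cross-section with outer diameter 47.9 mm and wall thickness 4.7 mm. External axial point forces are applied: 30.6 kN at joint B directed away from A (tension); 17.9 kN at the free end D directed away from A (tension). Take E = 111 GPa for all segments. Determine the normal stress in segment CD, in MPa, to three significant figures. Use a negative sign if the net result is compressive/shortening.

Internal axial forces (sectioning from the free end, tension +): N_CD = 17.9 kN, N_BC = 17.9 kN, N_AB = 48.5 kN.
A_CD = 637.9 mm².
σ_CD = N_CD/A_CD = 17900/637.9 = 28.06 MPa.

28.1 MPa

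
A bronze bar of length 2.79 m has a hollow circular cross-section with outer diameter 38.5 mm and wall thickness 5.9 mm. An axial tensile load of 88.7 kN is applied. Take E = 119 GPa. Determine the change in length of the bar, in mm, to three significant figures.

3.44 mm

A = 604.3 mm².
δ_mech = NL/(AE) = 88700·2790/(604.3·119000) = 3.442 mm.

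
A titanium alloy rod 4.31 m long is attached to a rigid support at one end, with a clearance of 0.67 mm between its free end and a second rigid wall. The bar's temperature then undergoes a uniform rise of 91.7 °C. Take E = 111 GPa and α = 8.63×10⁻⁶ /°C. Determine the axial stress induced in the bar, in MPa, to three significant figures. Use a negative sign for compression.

-70.6 MPa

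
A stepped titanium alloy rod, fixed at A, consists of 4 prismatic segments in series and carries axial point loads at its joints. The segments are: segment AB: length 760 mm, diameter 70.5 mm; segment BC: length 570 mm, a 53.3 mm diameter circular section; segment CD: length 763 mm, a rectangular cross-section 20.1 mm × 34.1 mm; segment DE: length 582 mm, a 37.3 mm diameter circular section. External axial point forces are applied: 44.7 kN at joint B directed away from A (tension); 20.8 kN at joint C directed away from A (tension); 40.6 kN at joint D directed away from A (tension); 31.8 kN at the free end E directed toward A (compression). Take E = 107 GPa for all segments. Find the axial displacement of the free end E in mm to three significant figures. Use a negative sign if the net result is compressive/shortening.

0.139 mm

Internal axial forces (sectioning from the free end, tension +): N_DE = -31.8 kN, N_CD = 8.8 kN, N_BC = 29.6 kN, N_AB = 74.3 kN.
A_AB = 3904 mm².
A_BC = 2231 mm².
A_CD = 685.4 mm².
A_DE = 1093 mm².
δ_AB = 74300·760/(3904·107000) = 0.1352 mm
δ_BC = 29600·570/(2231·107000) = 0.07067 mm
δ_CD = 8800·763/(685.4·107000) = 0.09155 mm
δ_DE = -31800·582/(1093·107000) = -0.1583 mm
δ = Σδ_i = 0.1391 mm.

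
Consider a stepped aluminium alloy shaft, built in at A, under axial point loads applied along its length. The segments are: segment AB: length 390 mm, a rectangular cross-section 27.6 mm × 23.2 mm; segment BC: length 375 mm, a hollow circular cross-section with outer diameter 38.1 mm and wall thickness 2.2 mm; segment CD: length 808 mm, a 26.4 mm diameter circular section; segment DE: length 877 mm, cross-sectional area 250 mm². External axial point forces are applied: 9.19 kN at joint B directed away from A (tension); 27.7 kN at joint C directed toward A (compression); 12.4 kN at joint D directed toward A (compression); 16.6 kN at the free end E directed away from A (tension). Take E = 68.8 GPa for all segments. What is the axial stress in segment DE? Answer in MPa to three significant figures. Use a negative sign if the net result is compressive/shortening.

Internal axial forces (sectioning from the free end, tension +): N_DE = 16.6 kN, N_CD = 4.2 kN, N_BC = -23.5 kN, N_AB = -14.31 kN.
σ_DE = N_DE/A_DE = 16600/250 = 66.4 MPa.

66.4 MPa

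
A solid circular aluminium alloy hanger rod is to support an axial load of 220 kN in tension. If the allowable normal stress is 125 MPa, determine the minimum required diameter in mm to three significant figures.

47.3 mm

Required area A ≥ P/σ_allow = 220000/125 = 1760 mm².
For a solid circular section, d ≥ √(4A/π) = 47.34 mm.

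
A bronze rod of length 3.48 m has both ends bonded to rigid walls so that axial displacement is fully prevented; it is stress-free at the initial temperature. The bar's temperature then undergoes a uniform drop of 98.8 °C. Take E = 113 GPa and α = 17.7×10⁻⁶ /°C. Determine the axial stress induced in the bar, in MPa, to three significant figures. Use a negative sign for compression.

198 MPa

Free thermal expansion αLΔT = 17.7e-6 · 3480 · -98.8 = -6.086 mm.
The walls impose strain ε = −(-6.086)/3480 = 1.7488e-03; σ = Eε = 113000 · 1.7488e-03 = 197.6 MPa.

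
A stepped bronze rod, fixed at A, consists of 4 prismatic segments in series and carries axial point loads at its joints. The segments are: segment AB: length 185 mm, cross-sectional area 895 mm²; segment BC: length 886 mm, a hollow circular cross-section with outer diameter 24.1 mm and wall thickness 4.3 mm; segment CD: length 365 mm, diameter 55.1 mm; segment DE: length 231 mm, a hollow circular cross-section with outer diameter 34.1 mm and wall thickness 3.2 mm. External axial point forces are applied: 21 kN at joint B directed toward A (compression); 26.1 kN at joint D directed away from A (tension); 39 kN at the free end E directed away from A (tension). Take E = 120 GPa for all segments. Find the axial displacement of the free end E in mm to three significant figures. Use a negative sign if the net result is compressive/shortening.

2.20 mm

Internal axial forces (sectioning from the free end, tension +): N_DE = 39 kN, N_CD = 65.1 kN, N_BC = 65.1 kN, N_AB = 44.1 kN.
A_BC = 267.5 mm².
A_CD = 2384 mm².
A_DE = 310.6 mm².
δ_AB = 44100·185/(895·120000) = 0.07596 mm
δ_BC = 65100·886/(267.5·120000) = 1.797 mm
δ_CD = 65100·365/(2384·120000) = 0.08304 mm
δ_DE = 39000·231/(310.6·120000) = 0.2417 mm
δ = Σδ_i = 2.198 mm.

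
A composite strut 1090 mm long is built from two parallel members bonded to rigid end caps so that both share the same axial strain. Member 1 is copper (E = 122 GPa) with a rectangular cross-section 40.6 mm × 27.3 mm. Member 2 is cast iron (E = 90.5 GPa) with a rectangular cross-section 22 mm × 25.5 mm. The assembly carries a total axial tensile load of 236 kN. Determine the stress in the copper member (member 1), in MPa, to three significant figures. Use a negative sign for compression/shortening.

155 MPa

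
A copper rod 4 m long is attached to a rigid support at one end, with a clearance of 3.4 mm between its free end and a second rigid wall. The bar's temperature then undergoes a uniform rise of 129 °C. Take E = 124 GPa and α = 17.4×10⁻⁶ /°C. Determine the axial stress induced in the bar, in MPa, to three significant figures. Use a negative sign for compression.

-173 MPa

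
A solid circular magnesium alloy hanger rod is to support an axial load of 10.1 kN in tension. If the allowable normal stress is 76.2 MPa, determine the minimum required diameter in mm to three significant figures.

13.0 mm

Required area A ≥ P/σ_allow = 10100/76.2 = 132.5 mm².
For a solid circular section, d ≥ √(4A/π) = 12.99 mm.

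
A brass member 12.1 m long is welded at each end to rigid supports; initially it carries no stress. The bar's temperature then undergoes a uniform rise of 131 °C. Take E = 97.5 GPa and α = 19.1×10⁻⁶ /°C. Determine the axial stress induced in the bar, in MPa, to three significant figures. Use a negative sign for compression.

-244 MPa

Free thermal expansion αLΔT = 19.1e-6 · 12100 · 131 = 30.28 mm.
The walls impose strain ε = −(30.28)/12100 = -2.5021e-03; σ = Eε = 97500 · -2.5021e-03 = -244 MPa.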